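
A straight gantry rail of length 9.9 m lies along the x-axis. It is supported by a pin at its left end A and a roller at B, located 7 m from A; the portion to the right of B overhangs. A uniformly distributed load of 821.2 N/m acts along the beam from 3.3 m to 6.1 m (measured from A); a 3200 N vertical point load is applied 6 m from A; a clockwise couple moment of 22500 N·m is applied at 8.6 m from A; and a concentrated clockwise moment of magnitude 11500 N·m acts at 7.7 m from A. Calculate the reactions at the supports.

Resultant of the distributed load: 821.2 × 2.8 = 2299.36 N at 4.7 m from A.
ΣM about A: B_y·7 − (821.2·2.8)·4.7 − 3200·6 − 22500 − 11500 = 0 → B_y = 64006.992/7 = 9143.86 ≈ 9144 N.
ΣF_y = 0: A_y + 9143.86 − 821.2·2.8 − 3200 = 0 → A_y = -3644 N.
ΣF_x = 0: no horizontal applied forces, so A_x = 0.

A_x = 0, A_y = -3644 N, B_y = 9144 N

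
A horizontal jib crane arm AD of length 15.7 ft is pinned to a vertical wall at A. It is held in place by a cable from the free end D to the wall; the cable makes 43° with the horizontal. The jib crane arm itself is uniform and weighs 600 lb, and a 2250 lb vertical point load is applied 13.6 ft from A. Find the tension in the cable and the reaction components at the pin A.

T = 3298 lb, A_x = 2412 lb, A_y = 601.0 lb

ΣM about A: T·sin43°·15.7 − 600·7.85 − 2250·13.6 = 0 → T = 35310/(15.7·0.681998) = 3297.73 ≈ 3298 lb.
ΣF_x = 0: A_x − T·cos43° = 0 → A_x = 3297.73 × 0.731354 = 2412 lb.
ΣF_y = 0: A_y + T·sin43° − 600 − 2250 = 0 → A_y = 2850 − 3297.73 × 0.681998 = 601.0 lb.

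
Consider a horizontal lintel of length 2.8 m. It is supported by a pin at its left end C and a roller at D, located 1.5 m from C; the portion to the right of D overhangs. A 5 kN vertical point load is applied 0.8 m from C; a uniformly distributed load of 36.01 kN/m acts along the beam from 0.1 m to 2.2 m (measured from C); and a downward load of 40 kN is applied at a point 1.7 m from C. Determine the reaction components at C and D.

C_x = 0, C_y = 14.64 kN, D_y = 106.0 kN

Resultant of the distributed load: 36.01 × 2.1 = 75.621 kN at 1.15 m from C.
ΣM about C: D_y·1.5 − 5·0.8 − (36.01·2.1)·1.15 − 40·1.7 = 0 → D_y = 158.96415/1.5 = 105.976 ≈ 106.0 kN.
ΣF_y = 0: C_y + 105.976 − 5 − 36.01·2.1 − 40 = 0 → C_y = 14.64 kN.
ΣF_x = 0: no horizontal applied forces, so C_x = 0.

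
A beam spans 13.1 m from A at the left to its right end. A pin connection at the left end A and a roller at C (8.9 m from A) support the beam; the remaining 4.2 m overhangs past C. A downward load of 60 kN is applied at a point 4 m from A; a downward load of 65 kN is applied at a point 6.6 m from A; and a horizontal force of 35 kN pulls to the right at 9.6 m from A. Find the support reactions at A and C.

A_x = -35.00 kN, A_y = 49.83 kN, C_y = 75.17 kN

Moments about A: C_y·8.9 − 60·4 − 65·6.6 = 0 → C_y = 669/8.9 = 75.1685 ≈ 75.17 kN.
ΣF_y = 0: A_y + 75.1685 − 60 − 65 = 0 → A_y = 49.83 kN.
ΣF_x = 0: A_x + 35 = 0 → A_x = -35.00 kN.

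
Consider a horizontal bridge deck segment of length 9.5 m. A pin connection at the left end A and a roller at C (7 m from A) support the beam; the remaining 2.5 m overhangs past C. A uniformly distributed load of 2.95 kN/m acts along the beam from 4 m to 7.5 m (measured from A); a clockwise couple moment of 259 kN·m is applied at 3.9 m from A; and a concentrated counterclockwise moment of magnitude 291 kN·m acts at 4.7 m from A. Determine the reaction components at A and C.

Resultant of the distributed load: 2.95 × 3.5 = 10.325 kN at 5.75 m from A.
Taking moments about A: C_y·7 − (2.95·3.5)·5.75 − 259 + 291 = 0 → C_y = 27.36875/7 = 3.90982 ≈ 3.910 kN.
ΣF_y = 0: A_y + 3.90982 − 2.95·3.5 = 0 → A_y = 6.415 kN.
ΣF_x = 0: no horizontal applied forces, so A_x = 0.

A_x = 0, A_y = 6.415 kN, C_y = 3.910 kN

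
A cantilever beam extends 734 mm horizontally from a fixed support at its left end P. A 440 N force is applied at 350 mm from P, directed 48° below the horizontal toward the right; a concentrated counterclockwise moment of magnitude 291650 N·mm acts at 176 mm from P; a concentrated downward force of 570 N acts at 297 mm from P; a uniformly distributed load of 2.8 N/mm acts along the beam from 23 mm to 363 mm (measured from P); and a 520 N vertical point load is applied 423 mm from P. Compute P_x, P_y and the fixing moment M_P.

P_x = -294.4 N, P_y = 2369 N, M_P = 395800 N·mm

Resultant of the distributed load: 2.8 × 340 = 952 N at 193 mm from P.
ΣF_x = 0: P_x + 440·cos48° = 0 → P_x = -294.4 N.
ΣF_y = 0: P_y − 440·sin48° − 570 − 2.8·340 − 520 = 0 → P_y = 2369 N.
ΣM about P: M_P − 440·sin48°·350 + 291650 − 570·297 − (2.8·340)·193 − 520·423 = 0 → M_P = 395800 N·mm.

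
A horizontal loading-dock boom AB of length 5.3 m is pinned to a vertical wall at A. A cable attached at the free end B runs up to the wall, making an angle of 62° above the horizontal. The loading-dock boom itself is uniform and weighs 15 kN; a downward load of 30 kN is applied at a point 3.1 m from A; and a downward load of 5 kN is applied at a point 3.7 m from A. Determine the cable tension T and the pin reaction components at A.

ΣM about A: T·sin62°·5.3 − 15·2.65 − 30·3.1 − 5·3.7 = 0 → T = 151.25/(5.3·0.882948) = 32.321 ≈ 32.32 kN.
ΣF_x = 0: A_x − T·cos62° = 0 → A_x = 32.321 × 0.469472 = 15.17 kN.
ΣF_y = 0: A_y + T·sin62° − 15 − 30 − 5 = 0 → A_y = 50 − 32.321 × 0.882948 = 21.46 kN.

T = 32.32 kN, A_x = 15.17 kN, A_y = 21.46 kN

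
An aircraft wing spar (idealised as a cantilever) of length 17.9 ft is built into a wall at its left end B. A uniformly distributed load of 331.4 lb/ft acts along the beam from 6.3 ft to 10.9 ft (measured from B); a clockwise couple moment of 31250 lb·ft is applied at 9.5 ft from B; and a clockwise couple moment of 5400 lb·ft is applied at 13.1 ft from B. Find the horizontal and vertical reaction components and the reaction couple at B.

B_x = 0, B_y = 1524 lb, M_B = 49760 lb·ft

Resultant of the distributed load: 331.4 × 4.6 = 1524.44 lb at 8.6 ft from B.
ΣF_x = 0: B_x = 0.
ΣF_y = 0: B_y − 331.4·4.6 = 0 → B_y = 1524 lb.
ΣM about B: M_B − (331.4·4.6)·8.6 − 31250 − 5400 = 0 → M_B = 49760 lb·ft.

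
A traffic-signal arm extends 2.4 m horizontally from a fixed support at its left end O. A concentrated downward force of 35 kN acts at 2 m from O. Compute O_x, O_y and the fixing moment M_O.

O_x = 0, O_y = 35.00 kN, M_O = 70.00 kN·m

ΣF_x = 0: O_x = 0.
ΣF_y = 0: O_y − 35 = 0 → O_y = 35.00 kN.
ΣM about O: M_O − 35·2 = 0 → M_O = 70.00 kN·m.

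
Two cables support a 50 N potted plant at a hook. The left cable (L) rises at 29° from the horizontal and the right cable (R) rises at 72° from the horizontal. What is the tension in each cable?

T_L = 15.74 N, T_R = 44.55 N

ΣF_x = 0: −T_L·cos29° + T_R·cos72° = 0 → T_R = 2.83033·T_L.
ΣF_y = 0: T_L·sin29° + T_R·sin72° = 50.
Substitute: T_L·(0.48481 + 2.83033·0.951057) = 50 → T_L = 15.74 N.
Then T_R = 2.83033 × 15.74 = 44.55 N.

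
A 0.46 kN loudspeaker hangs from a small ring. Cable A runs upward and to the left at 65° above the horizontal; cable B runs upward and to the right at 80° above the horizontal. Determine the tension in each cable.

ΣF_x = 0: −T_A·cos65° + T_B·cos80° = 0 → T_B = 2.43376·T_A.
ΣF_y = 0: T_A·sin65° + T_B·sin80° = 0.46.
Substitute: T_A·(0.906308 + 2.43376·0.984808) = 0.46 → T_A = 0.139263 ≈ 0.1393 kN.
Then T_B = 2.43376 × 0.139263 = 0.3389 kN.

T_A = 0.1393 kN, T_B = 0.3389 kN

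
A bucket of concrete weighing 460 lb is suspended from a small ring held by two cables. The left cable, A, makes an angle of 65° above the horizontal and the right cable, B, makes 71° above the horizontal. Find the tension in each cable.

ΣF_x = 0: −T_A·cos65° + T_B·cos71° = 0 → T_B = 1.29809·T_A.
ΣF_y = 0: T_A·sin65° + T_B·sin71° = 460.
Substitute: T_A·(0.906308 + 1.29809·0.945519) = 460 → T_A = 215.59 ≈ 215.6 lb.
Then T_B = 1.29809 × 215.59 = 279.9 lb.

T_A = 215.6 lb, T_B = 279.9 lb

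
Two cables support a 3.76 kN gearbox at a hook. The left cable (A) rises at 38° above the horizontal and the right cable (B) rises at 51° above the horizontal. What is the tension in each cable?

T_A = 2.367 kN, T_B = 2.963 kN

ΣF_x = 0: −T_A·cos38° + T_B·cos51° = 0 → T_B = 1.25216·T_A.
ΣF_y = 0: T_A·sin38° + T_B·sin51° = 3.76.
Substitute: T_A·(0.615661 + 1.25216·0.777146) = 3.76 → T_A = 2.36661 ≈ 2.367 kN.
Then T_B = 1.25216 × 2.36661 = 2.963 kN.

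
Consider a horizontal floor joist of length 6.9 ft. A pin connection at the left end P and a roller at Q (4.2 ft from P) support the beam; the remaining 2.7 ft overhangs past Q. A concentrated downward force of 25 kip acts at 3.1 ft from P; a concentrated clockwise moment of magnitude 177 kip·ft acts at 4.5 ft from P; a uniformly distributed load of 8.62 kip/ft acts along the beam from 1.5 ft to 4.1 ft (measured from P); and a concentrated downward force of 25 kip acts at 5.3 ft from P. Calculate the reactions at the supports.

P_x = 0, P_y = -34.67 kip, Q_y = 107.1 kip

Resultant of the distributed load: 8.62 × 2.6 = 22.412 kip at 2.8 ft from P.
Taking moments about P: Q_y·4.2 − 25·3.1 − 177 − (8.62·2.6)·2.8 − 25·5.3 = 0 → Q_y = 449.7536/4.2 = 107.084 ≈ 107.1 kip.
ΣF_y = 0: P_y + 107.084 − 25 − 8.62·2.6 − 25 = 0 → P_y = -34.67 kip.
ΣF_x = 0: no horizontal applied forces, so P_x = 0.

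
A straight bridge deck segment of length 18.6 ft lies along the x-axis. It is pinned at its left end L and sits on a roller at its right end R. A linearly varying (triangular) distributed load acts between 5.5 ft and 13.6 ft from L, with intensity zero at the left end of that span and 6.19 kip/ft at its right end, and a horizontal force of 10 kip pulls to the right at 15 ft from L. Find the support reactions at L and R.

Resultant of the triangular load: ½ × 6.19 × 8.1 = 25.0695 kip, acting at 10.9 ft from L (one-third of the span from the peak).
ΣM about L: R_y·18.6 − (½·6.19·8.1)·10.9 = 0 → R_y = 273.25755/18.6 = 14.6913 ≈ 14.69 kip.
ΣF_y = 0: L_y + 14.6913 − ½·6.19·8.1 = 0 → L_y = 10.38 kip.
ΣF_x = 0: L_x + 10 = 0 → L_x = -10.00 kip.

L_x = -10.00 kip, L_y = 10.38 kip, R_y = 14.69 kip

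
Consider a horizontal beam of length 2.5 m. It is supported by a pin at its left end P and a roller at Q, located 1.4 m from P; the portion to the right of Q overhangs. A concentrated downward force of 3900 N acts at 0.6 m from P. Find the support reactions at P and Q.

P_x = 0, P_y = 2229 N, Q_y = 1671 N

Taking moments about P: Q_y·1.4 − 3900·0.6 = 0 → Q_y = 2340/1.4 = 1671.43 ≈ 1671 N.
ΣF_y = 0: P_y + 1671.43 − 3900 = 0 → P_y = 2229 N.
ΣF_x = 0: no horizontal applied forces, so P_x = 0.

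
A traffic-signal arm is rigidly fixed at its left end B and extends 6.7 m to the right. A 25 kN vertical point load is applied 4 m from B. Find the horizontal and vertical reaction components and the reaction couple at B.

B_x = 0, B_y = 25.00 kN, M_B = 100.0 kN·m

ΣF_x = 0: B_x = 0.
ΣF_y = 0: B_y − 25 = 0 → B_y = 25.00 kN.
ΣM about B: M_B − 25·4 = 0 → M_B = 100.0 kN·m.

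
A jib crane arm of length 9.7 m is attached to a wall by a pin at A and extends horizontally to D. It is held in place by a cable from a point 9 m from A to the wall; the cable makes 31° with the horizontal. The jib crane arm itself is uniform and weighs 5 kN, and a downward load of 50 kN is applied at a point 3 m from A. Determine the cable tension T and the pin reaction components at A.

ΣM about A: T·sin31°·9 − 5·4.85 − 50·3 = 0 → T = 174.25/(9·0.515038) = 37.5916 ≈ 37.59 kN.
ΣF_x = 0: A_x − T·cos31° = 0 → A_x = 37.5916 × 0.857167 = 32.22 kN.
ΣF_y = 0: A_y + T·sin31° − 5 − 50 = 0 → A_y = 55 − 37.5916 × 0.515038 = 35.64 kN.

T = 37.59 kN, A_x = 32.22 kN, A_y = 35.64 kN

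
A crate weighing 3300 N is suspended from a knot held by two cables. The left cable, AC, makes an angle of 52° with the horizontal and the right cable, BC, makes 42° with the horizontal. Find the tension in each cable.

ΣF_x = 0: −T_AC·cos52° + T_BC·cos42° = 0 → T_BC = 0.828454·T_AC.
ΣF_y = 0: T_AC·sin52° + T_BC·sin42° = 3300.
Substitute: T_AC·(0.788011 + 0.828454·0.669131) = 3300 → T_AC = 2458.37 ≈ 2458 N.
Then T_BC = 0.828454 × 2458.37 = 2037 N.

T_AC = 2458 N, T_BC = 2037 N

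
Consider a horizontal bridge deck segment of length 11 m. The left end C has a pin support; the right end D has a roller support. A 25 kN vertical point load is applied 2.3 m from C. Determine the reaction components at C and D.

ΣM about C: D_y·11 − 25·2.3 = 0 → D_y = 57.5/11 = 5.22727 ≈ 5.227 kN.
ΣF_y = 0: C_y + 5.22727 − 25 = 0 → C_y = 19.77 kN.
ΣF_x = 0: no horizontal applied forces, so C_x = 0.

C_x = 0, C_y = 19.77 kN, D_y = 5.227 kN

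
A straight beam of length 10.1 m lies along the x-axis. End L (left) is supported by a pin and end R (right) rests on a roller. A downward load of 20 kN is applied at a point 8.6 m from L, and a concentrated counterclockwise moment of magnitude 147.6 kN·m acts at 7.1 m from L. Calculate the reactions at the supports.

ΣM about L: R_y·10.1 − 20·8.6 + 147.6 = 0 → R_y = 24.4/10.1 = 2.41584 ≈ 2.416 kN.
ΣF_y = 0: L_y + 2.41584 − 20 = 0 → L_y = 17.58 kN.
ΣF_x = 0: no horizontal applied forces, so L_x = 0.

L_x = 0, L_y = 17.58 kN, R_y = 2.416 kN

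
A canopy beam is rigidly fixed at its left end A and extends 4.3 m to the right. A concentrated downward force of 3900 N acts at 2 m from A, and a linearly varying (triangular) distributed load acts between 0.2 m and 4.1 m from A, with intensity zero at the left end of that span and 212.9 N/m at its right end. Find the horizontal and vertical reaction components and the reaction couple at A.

A_x = 0, A_y = 4315 N, M_A = 8962 N·m

Resultant of the triangular load: ½ × 212.9 × 3.9 = 415.155 N, acting at 2.8 m from A (one-third of the span from the peak).
ΣF_x = 0: A_x = 0.
ΣF_y = 0: A_y − 3900 − ½·212.9·3.9 = 0 → A_y = 4315 N.
ΣM about A: M_A − 3900·2 − (½·212.9·3.9)·2.8 = 0 → M_A = 8962 N·m.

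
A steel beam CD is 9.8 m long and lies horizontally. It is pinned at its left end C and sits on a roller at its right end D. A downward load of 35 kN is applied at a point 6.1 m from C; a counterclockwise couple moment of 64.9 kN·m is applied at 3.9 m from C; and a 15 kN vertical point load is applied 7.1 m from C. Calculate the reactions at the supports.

C_x = 0, C_y = 23.97 kN, D_y = 26.03 kN

ΣM about C: D_y·9.8 − 35·6.1 + 64.9 − 15·7.1 = 0 → D_y = 255.1/9.8 = 26.0306 ≈ 26.03 kN.
ΣF_y = 0: C_y + 26.0306 − 35 − 15 = 0 → C_y = 23.97 kN.
ΣF_x = 0: no horizontal applied forces, so C_x = 0.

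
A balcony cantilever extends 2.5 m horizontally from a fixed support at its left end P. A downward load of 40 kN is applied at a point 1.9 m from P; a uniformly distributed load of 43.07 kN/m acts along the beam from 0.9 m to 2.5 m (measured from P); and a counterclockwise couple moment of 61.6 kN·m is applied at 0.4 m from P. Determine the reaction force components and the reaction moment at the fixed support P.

Resultant of the distributed load: 43.07 × 1.6 = 68.912 kN at 1.7 m from P.
ΣF_x = 0: P_x = 0.
ΣF_y = 0: P_y − 40 − 43.07·1.6 = 0 → P_y = 108.9 kN.
ΣM about P: M_P − 40·1.9 − (43.07·1.6)·1.7 + 61.6 = 0 → M_P = 131.6 kN·m.

P_x = 0, P_y = 108.9 kN, M_P = 131.6 kN·m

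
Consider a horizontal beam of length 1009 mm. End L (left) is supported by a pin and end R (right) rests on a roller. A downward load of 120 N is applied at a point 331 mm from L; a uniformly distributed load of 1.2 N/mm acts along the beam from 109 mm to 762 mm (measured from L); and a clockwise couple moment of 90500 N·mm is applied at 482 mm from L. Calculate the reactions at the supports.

L_x = 0, L_y = 436.3 N, R_y = 467.3 N

Resultant of the distributed load: 1.2 × 653 = 783.6 N at 435.5 mm from L.
Moments about L: R_y·1009 − 120·331 − (1.2·653)·435.5 − 90500 = 0 → R_y = 471477.8/1009 = 467.272 ≈ 467.3 N.
ΣF_y = 0: L_y + 467.272 − 120 − 1.2·653 = 0 → L_y = 436.3 N.
ΣF_x = 0: no horizontal applied forces, so L_x = 0.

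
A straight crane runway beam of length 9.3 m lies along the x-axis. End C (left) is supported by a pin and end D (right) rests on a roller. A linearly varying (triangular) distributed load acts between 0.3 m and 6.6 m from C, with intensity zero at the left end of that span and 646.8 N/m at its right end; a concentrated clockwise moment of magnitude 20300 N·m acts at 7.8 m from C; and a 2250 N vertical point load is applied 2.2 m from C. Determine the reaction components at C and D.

Resultant of the triangular load: ½ × 646.8 × 6.3 = 2037.42 N, acting at 4.5 m from C (one-third of the span from the peak).
ΣM about C: D_y·9.3 − (½·646.8·6.3)·4.5 − 20300 − 2250·2.2 = 0 → D_y = 34418.39/9.3 = 3700.9 ≈ 3701 N.
ΣF_y = 0: C_y + 3700.9 − ½·646.8·6.3 − 2250 = 0 → C_y = 586.5 N.
ΣF_x = 0: no horizontal applied forces, so C_x = 0.

C_x = 0, C_y = 586.5 N, D_y = 3701 N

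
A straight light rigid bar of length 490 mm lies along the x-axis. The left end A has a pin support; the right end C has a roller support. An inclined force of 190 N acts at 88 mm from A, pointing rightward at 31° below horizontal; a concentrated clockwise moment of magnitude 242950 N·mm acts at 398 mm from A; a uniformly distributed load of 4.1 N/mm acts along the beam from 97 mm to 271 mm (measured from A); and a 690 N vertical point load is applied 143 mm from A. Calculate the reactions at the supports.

Resultant of the distributed load: 4.1 × 174 = 713.4 N at 184 mm from A.
ΣM about A: C_y·490 − 190·sin31°·88 − 242950 − (4.1·174)·184 − 690·143 = 0 → C_y = 481497/490 = 982.647 ≈ 982.6 N.
ΣF_y = 0: A_y + 982.647 − 190·sin31° − 4.1·174 − 690 = 0 → A_y = 518.6 N.
ΣF_x = 0: A_x + 190·cos31° = 0 → A_x = -162.9 N.

A_x = -162.9 N, A_y = 518.6 N, C_y = 982.6 N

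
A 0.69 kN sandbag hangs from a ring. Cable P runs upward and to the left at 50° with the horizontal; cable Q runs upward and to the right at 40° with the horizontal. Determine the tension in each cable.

ΣF_x = 0: −T_P·cos50° + T_Q·cos40° = 0 → T_Q = 0.8391·T_P.
ΣF_y = 0: T_P·sin50° + T_Q·sin40° = 0.69.
Substitute: T_P·(0.766044 + 0.8391·0.642788) = 0.69 → T_P = 0.528571 ≈ 0.5286 kN.
Then T_Q = 0.8391 × 0.528571 = 0.4435 kN.

T_P = 0.5286 kN, T_Q = 0.4435 kN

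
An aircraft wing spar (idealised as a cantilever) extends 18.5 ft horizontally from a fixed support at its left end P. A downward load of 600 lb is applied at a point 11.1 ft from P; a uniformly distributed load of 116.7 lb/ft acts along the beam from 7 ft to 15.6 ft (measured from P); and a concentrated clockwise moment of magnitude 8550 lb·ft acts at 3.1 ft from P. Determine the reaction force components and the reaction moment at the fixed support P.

Resultant of the distributed load: 116.7 × 8.6 = 1003.62 lb at 11.3 ft from P.
ΣF_x = 0: P_x = 0.
ΣF_y = 0: P_y − 600 − 116.7·8.6 = 0 → P_y = 1604 lb.
ΣM about P: M_P − 600·11.1 − (116.7·8.6)·11.3 − 8550 = 0 → M_P = 26550 lb·ft.

P_x = 0, P_y = 1604 lb, M_P = 26550 lb·ft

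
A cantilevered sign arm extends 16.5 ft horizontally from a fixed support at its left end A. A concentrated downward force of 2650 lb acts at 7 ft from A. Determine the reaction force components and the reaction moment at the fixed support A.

ΣF_x = 0: A_x = 0.
ΣF_y = 0: A_y − 2650 = 0 → A_y = 2650 lb.
ΣM about A: M_A − 2650·7 = 0 → M_A = 18550 lb·ft.

A_x = 0, A_y = 2650 lb, M_A = 18550 lb·ft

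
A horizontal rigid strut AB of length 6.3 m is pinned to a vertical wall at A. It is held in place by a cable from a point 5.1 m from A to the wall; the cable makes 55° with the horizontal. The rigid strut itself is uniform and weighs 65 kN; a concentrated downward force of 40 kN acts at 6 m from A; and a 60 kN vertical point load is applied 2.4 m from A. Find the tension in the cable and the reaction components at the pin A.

T = 140.9 kN, A_x = 80.83 kN, A_y = 49.56 kN

ΣM about A: T·sin55°·5.1 − 65·3.15 − 40·6 − 60·2.4 = 0 → T = 588.75/(5.1·0.819152) = 140.928 ≈ 140.9 kN.
ΣF_x = 0: A_x − T·cos55° = 0 → A_x = 140.928 × 0.573576 = 80.83 kN.
ΣF_y = 0: A_y + T·sin55° − 65 − 40 − 60 = 0 → A_y = 165 − 140.928 × 0.819152 = 49.56 kN.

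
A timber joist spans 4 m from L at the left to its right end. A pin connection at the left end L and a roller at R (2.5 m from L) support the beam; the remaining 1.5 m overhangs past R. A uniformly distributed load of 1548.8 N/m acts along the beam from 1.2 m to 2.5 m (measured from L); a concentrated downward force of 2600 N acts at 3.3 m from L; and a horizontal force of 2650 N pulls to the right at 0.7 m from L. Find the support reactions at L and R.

L_x = -2650 N, L_y = -308.5 N, R_y = 4922 N

Resultant of the distributed load: 1548.8 × 1.3 = 2013.44 N at 1.85 m from L.
ΣM about L: R_y·2.5 − (1548.8·1.3)·1.85 − 2600·3.3 = 0 → R_y = 12304.864/2.5 = 4921.95 ≈ 4922 N.
ΣF_y = 0: L_y + 4921.95 − 1548.8·1.3 − 2600 = 0 → L_y = -308.5 N.
ΣF_x = 0: L_x + 2650 = 0 → L_x = -2650 N.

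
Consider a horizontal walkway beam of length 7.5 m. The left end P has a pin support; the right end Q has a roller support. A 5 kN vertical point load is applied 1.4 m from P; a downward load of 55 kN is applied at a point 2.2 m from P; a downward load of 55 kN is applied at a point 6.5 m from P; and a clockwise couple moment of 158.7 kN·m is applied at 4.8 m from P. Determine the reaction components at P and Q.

ΣM about P: Q_y·7.5 − 5·1.4 − 55·2.2 − 55·6.5 − 158.7 = 0 → Q_y = 644.2/7.5 = 85.8933 ≈ 85.89 kN.
ΣF_y = 0: P_y + 85.8933 − 5 − 55 − 55 = 0 → P_y = 29.11 kN.
ΣF_x = 0: no horizontal applied forces, so P_x = 0.

P_x = 0, P_y = 29.11 kN, Q_y = 85.89 kN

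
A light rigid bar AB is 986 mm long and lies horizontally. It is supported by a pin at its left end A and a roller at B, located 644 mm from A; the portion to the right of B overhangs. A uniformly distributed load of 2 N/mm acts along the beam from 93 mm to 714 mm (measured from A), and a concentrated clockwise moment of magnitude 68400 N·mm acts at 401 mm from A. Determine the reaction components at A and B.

Resultant of the distributed load: 2 × 621 = 1242 N at 403.5 mm from A.
Moments about A: B_y·644 − (2·621)·403.5 − 68400 = 0 → B_y = 569547/644 = 884.39 ≈ 884.4 N.
ΣF_y = 0: A_y + 884.39 − 2·621 = 0 → A_y = 357.6 N.
ΣF_x = 0: no horizontal applied forces, so A_x = 0.

A_x = 0, A_y = 357.6 N, B_y = 884.4 N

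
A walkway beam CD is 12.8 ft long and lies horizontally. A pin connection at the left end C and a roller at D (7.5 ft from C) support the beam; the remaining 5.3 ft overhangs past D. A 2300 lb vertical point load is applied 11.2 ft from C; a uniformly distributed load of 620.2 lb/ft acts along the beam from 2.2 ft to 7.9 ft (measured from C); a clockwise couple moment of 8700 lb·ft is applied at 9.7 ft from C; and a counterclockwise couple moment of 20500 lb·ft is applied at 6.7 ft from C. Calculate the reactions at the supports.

Resultant of the distributed load: 620.2 × 5.7 = 3535.14 lb at 5.05 ft from C.
Taking moments about C: D_y·7.5 − 2300·11.2 − (620.2·5.7)·5.05 − 8700 + 20500 = 0 → D_y = 31812.457/7.5 = 4241.66 ≈ 4242 lb.
ΣF_y = 0: C_y + 4241.66 − 2300 − 620.2·5.7 = 0 → C_y = 1593 lb.
ΣF_x = 0: no horizontal applied forces, so C_x = 0.

C_x = 0, C_y = 1593 lb, D_y = 4242 lb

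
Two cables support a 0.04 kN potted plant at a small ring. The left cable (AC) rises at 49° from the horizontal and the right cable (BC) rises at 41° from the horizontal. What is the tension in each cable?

T_AC = 0.03019 kN, T_BC = 0.02624 kN

ΣF_x = 0: −T_AC·cos49° + T_BC·cos41° = 0 → T_BC = 0.869287·T_AC.
ΣF_y = 0: T_AC·sin49° + T_BC·sin41° = 0.04.
Substitute: T_AC·(0.75471 + 0.869287·0.656059) = 0.04 → T_AC = 0.0301884 ≈ 0.03019 kN.
Then T_BC = 0.869287 × 0.0301884 = 0.02624 kN.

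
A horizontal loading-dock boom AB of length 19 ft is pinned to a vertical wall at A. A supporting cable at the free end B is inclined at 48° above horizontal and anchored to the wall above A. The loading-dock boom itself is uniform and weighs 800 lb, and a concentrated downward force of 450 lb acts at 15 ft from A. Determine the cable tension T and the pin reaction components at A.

ΣM about A: T·sin48°·19 − 800·9.5 − 450·15 = 0 → T = 14350/(19·0.743145) = 1016.31 ≈ 1016 lb.
ΣF_x = 0: A_x − T·cos48° = 0 → A_x = 1016.31 × 0.669131 = 680.0 lb.
ΣF_y = 0: A_y + T·sin48° − 800 − 450 = 0 → A_y = 1250 − 1016.31 × 0.743145 = 494.7 lb.

T = 1016 lb, A_x = 680.0 lb, A_y = 494.7 lb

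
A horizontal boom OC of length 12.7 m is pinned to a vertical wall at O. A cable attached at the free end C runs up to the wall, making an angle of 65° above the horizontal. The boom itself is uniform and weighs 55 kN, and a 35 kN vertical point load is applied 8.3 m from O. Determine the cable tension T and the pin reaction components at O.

T = 55.58 kN, O_x = 23.49 kN, O_y = 39.63 kN

ΣM about O: T·sin65°·12.7 − 55·6.35 − 35·8.3 = 0 → T = 639.75/(12.7·0.906308) = 55.5816 ≈ 55.58 kN.
ΣF_x = 0: O_x − T·cos65° = 0 → O_x = 55.5816 × 0.422618 = 23.49 kN.
ΣF_y = 0: O_y + T·sin65° − 55 − 35 = 0 → O_y = 90 − 55.5816 × 0.906308 = 39.63 kN.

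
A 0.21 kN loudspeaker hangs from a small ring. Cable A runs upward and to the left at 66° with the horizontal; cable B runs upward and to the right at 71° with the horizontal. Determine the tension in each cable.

ΣF_x = 0: −T_A·cos66° + T_B·cos71° = 0 → T_B = 1.24931·T_A.
ΣF_y = 0: T_A·sin66° + T_B·sin71° = 0.21.
Substitute: T_A·(0.913545 + 1.24931·0.945519) = 0.21 → T_A = 0.100249 ≈ 0.1002 kN.
Then T_B = 1.24931 × 0.100249 = 0.1252 kN.

T_A = 0.1002 kN, T_B = 0.1252 kN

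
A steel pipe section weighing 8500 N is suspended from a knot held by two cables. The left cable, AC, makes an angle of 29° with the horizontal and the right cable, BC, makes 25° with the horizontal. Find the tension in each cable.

T_AC = 9522 N, T_BC = 9189 N

ΣF_x = 0: −T_AC·cos29° + T_BC·cos25° = 0 → T_BC = 0.965036·T_AC.
ΣF_y = 0: T_AC·sin29° + T_BC·sin25° = 8500.
Substitute: T_AC·(0.48481 + 0.965036·0.422618) = 8500 → T_AC = 9522.19 ≈ 9522 N.
Then T_BC = 0.965036 × 9522.19 = 9189 N.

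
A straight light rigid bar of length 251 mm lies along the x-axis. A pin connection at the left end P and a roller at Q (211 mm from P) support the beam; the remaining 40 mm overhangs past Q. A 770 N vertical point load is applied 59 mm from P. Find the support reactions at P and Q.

P_x = 0, P_y = 554.7 N, Q_y = 215.3 N

Taking moments about P: Q_y·211 − 770·59 = 0 → Q_y = 45430/211 = 215.308 ≈ 215.3 N.
ΣF_y = 0: P_y + 215.308 − 770 = 0 → P_y = 554.7 N.
ΣF_x = 0: no horizontal applied forces, so P_x = 0.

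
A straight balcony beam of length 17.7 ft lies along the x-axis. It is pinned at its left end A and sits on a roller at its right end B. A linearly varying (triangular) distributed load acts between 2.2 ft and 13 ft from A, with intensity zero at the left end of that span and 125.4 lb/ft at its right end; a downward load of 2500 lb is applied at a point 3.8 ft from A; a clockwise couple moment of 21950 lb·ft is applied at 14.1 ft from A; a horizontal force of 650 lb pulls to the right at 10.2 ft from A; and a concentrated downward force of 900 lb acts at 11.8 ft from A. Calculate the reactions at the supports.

A_x = -650.0 lb, A_y = 1341 lb, B_y = 2736 lb

Resultant of the triangular load: ½ × 125.4 × 10.8 = 677.16 lb, acting at 9.4 ft from A (one-third of the span from the peak).
Moments about A: B_y·17.7 − (½·125.4·10.8)·9.4 − 2500·3.8 − 21950 − 900·11.8 = 0 → B_y = 48435.304/17.7 = 2736.46 ≈ 2736 lb.
ΣF_y = 0: A_y + 2736.46 − ½·125.4·10.8 − 2500 − 900 = 0 → A_y = 1341 lb.
ΣF_x = 0: A_x + 650 = 0 → A_x = -650.0 lb.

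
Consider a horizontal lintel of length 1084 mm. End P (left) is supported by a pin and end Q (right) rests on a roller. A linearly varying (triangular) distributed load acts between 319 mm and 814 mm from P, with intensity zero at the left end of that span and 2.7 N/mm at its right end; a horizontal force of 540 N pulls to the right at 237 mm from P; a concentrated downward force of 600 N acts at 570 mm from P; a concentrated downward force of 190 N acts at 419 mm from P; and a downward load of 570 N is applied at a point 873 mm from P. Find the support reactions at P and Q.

Resultant of the triangular load: ½ × 2.7 × 495 = 668.25 N, acting at 649 mm from P (one-third of the span from the peak).
Moments about P: Q_y·1084 − (½·2.7·495)·649 − 600·570 − 190·419 − 570·873 = 0 → Q_y = 1352914.25/1084 = 1248.08 ≈ 1248 N.
ΣF_y = 0: P_y + 1248.08 − ½·2.7·495 − 600 − 190 − 570 = 0 → P_y = 780.2 N.
ΣF_x = 0: P_x + 540 = 0 → P_x = -540.0 N.

P_x = -540.0 N, P_y = 780.2 N, Q_y = 1248 N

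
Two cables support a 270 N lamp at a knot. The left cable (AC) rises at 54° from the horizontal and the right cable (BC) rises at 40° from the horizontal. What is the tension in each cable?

ΣF_x = 0: −T_AC·cos54° + T_BC·cos40° = 0 → T_BC = 0.767299·T_AC.
ΣF_y = 0: T_AC·sin54° + T_BC·sin40° = 270.
Substitute: T_AC·(0.809017 + 0.767299·0.642788) = 270 → T_AC = 207.337 ≈ 207.3 N.
Then T_BC = 0.767299 × 207.337 = 159.1 N.

T_AC = 207.3 N, T_BC = 159.1 N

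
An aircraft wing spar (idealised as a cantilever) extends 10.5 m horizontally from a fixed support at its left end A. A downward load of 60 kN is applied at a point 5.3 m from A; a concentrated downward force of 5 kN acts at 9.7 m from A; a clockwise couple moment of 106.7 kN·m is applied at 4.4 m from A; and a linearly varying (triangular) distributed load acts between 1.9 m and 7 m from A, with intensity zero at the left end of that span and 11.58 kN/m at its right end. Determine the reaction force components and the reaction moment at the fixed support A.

Resultant of the triangular load: ½ × 11.58 × 5.1 = 29.529 kN, acting at 5.3 m from A (one-third of the span from the peak).
ΣF_x = 0: A_x = 0.
ΣF_y = 0: A_y − 60 − 5 − ½·11.58·5.1 = 0 → A_y = 94.53 kN.
ΣM about A: M_A − 60·5.3 − 5·9.7 − 106.7 − (½·11.58·5.1)·5.3 = 0 → M_A = 629.7 kN·m.

A_x = 0, A_y = 94.53 kN, M_A = 629.7 kN·m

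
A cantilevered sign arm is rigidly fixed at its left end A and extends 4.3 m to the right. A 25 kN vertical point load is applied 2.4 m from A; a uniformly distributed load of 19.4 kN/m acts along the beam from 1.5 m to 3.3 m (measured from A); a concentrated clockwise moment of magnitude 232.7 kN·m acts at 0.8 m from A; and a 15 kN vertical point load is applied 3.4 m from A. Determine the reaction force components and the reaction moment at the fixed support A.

Resultant of the distributed load: 19.4 × 1.8 = 34.92 kN at 2.4 m from A.
ΣF_x = 0: A_x = 0.
ΣF_y = 0: A_y − 25 − 19.4·1.8 − 15 = 0 → A_y = 74.92 kN.
ΣM about A: M_A − 25·2.4 − (19.4·1.8)·2.4 − 232.7 − 15·3.4 = 0 → M_A = 427.5 kN·m.

A_x = 0, A_y = 74.92 kN, M_A = 427.5 kN·m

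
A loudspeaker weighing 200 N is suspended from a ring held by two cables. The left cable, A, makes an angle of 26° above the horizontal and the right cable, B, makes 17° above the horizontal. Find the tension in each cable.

T_A = 280.4 N, T_B = 263.6 N

ΣF_x = 0: −T_A·cos26° + T_B·cos17° = 0 → T_B = 0.939862·T_A.
ΣF_y = 0: T_A·sin26° + T_B·sin17° = 200.
Substitute: T_A·(0.438371 + 0.939862·0.292372) = 200 → T_A = 280.442 ≈ 280.4 N.
Then T_B = 0.939862 × 280.442 = 263.6 N.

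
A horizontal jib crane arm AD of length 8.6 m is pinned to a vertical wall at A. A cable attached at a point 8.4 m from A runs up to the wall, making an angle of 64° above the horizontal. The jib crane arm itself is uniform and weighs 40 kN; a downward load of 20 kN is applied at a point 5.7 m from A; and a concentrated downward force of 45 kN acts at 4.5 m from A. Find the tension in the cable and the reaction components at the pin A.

ΣM about A: T·sin64°·8.4 − 40·4.3 − 20·5.7 − 45·4.5 = 0 → T = 488.5/(8.4·0.898794) = 64.7031 ≈ 64.70 kN.
ΣF_x = 0: A_x − T·cos64° = 0 → A_x = 64.7031 × 0.438371 = 28.36 kN.
ΣF_y = 0: A_y + T·sin64° − 40 − 20 − 45 = 0 → A_y = 105 − 64.7031 × 0.898794 = 46.85 kN.

T = 64.70 kN, A_x = 28.36 kN, A_y = 46.85 kN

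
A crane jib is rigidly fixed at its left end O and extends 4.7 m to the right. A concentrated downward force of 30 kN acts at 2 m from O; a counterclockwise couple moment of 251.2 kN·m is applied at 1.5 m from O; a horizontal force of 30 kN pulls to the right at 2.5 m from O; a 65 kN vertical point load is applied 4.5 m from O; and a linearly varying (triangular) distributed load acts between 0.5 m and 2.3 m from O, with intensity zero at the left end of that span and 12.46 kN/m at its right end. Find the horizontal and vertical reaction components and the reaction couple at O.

O_x = -30.00 kN, O_y = 106.2 kN, M_O = 120.4 kN·m

Resultant of the triangular load: ½ × 12.46 × 1.8 = 11.214 kN, acting at 1.7 m from O (one-third of the span from the peak).
ΣF_x = 0: O_x + 30 = 0 → O_x = -30.00 kN.
ΣF_y = 0: O_y − 30 − 65 − ½·12.46·1.8 = 0 → O_y = 106.2 kN.
ΣM about O: M_O − 30·2 + 251.2 − 65·4.5 − (½·12.46·1.8)·1.7 = 0 → M_O = 120.4 kN·m.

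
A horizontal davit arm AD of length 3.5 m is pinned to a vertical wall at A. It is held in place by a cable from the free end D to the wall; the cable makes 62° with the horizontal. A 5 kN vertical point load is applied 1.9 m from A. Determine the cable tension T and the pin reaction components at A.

ΣM about A: T·sin62°·3.5 − 5·1.9 = 0 → T = 9.5/(3.5·0.882948) = 3.07412 ≈ 3.074 kN.
ΣF_x = 0: A_x − T·cos62° = 0 → A_x = 3.07412 × 0.469472 = 1.443 kN.
ΣF_y = 0: A_y + T·sin62° − 5 = 0 → A_y = 5 − 3.07412 × 0.882948 = 2.286 kN.

T = 3.074 kN, A_x = 1.443 kN, A_y = 2.286 kN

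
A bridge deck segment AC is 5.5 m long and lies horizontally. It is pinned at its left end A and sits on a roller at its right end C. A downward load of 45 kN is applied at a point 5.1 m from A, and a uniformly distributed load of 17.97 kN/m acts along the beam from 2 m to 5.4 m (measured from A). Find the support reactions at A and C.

Resultant of the distributed load: 17.97 × 3.4 = 61.098 kN at 3.7 m from A.
Moments about A: C_y·5.5 − 45·5.1 − (17.97·3.4)·3.7 = 0 → C_y = 455.5626/5.5 = 82.8296 ≈ 82.83 kN.
ΣF_y = 0: A_y + 82.8296 − 45 − 17.97·3.4 = 0 → A_y = 23.27 kN.
ΣF_x = 0: no horizontal applied forces, so A_x = 0.

A_x = 0, A_y = 23.27 kN, C_y = 82.83 kN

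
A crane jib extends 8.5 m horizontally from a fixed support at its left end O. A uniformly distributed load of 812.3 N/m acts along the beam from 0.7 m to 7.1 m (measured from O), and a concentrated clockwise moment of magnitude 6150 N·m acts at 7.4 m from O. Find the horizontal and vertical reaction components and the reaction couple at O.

Resultant of the distributed load: 812.3 × 6.4 = 5198.72 N at 3.9 m from O.
ΣF_x = 0: O_x = 0.
ΣF_y = 0: O_y − 812.3·6.4 = 0 → O_y = 5199 N.
ΣM about O: M_O − (812.3·6.4)·3.9 − 6150 = 0 → M_O = 26430 N·m.

O_x = 0, O_y = 5199 N, M_O = 26430 N·m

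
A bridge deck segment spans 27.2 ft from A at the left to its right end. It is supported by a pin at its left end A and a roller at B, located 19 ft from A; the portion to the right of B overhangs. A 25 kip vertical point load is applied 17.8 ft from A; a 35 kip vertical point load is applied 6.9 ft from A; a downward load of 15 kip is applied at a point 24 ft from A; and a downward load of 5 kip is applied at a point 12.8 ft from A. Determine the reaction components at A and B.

A_x = 0, A_y = 21.55 kip, B_y = 58.45 kip

Taking moments about A: B_y·19 − 25·17.8 − 35·6.9 − 15·24 − 5·12.8 = 0 → B_y = 1110.5/19 = 58.4474 ≈ 58.45 kip.
ΣF_y = 0: A_y + 58.4474 − 25 − 35 − 15 − 5 = 0 → A_y = 21.55 kip.
ΣF_x = 0: no horizontal applied forces, so A_x = 0.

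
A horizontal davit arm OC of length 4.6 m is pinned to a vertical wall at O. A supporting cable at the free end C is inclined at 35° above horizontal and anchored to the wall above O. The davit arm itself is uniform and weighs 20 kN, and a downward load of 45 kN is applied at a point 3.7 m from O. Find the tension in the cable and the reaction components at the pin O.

T = 80.54 kN, O_x = 65.97 kN, O_y = 18.80 kN

ΣM about O: T·sin35°·4.6 − 20·2.3 − 45·3.7 = 0 → T = 212.5/(4.6·0.573576) = 80.5397 ≈ 80.54 kN.
ΣF_x = 0: O_x − T·cos35° = 0 → O_x = 80.5397 × 0.819152 = 65.97 kN.
ΣF_y = 0: O_y + T·sin35° − 20 − 45 = 0 → O_y = 65 − 80.5397 × 0.573576 = 18.80 kN.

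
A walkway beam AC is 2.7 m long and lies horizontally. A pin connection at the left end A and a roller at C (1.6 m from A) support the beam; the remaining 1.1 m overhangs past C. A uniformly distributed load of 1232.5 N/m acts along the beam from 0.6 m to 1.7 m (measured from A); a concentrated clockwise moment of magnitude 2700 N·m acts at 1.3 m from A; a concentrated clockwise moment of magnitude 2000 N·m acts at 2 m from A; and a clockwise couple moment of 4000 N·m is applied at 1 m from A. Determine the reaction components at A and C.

A_x = 0, A_y = -5056 N, C_y = 6412 N

Resultant of the distributed load: 1232.5 × 1.1 = 1355.75 N at 1.15 m from A.
Moments about A: C_y·1.6 − (1232.5·1.1)·1.15 − 2700 − 2000 − 4000 = 0 → C_y = 10259.1125/1.6 = 6411.95 ≈ 6412 N.
ΣF_y = 0: A_y + 6411.95 − 1232.5·1.1 = 0 → A_y = -5056 N.
ΣF_x = 0: no horizontal applied forces, so A_x = 0.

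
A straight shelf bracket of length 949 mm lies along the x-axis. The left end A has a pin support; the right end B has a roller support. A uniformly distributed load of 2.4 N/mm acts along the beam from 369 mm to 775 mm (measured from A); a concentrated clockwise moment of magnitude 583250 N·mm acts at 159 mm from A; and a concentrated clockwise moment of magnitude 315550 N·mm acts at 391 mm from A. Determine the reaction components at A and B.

A_x = 0, A_y = -560.0 N, B_y = 1534 N

Resultant of the distributed load: 2.4 × 406 = 974.4 N at 572 mm from A.
Moments about A: B_y·949 − (2.4·406)·572 − 583250 − 315550 = 0 → B_y = 1456156.8/949 = 1534.41 ≈ 1534 N.
ΣF_y = 0: A_y + 1534.41 − 2.4·406 = 0 → A_y = -560.0 N.
ΣF_x = 0: no horizontal applied forces, so A_x = 0.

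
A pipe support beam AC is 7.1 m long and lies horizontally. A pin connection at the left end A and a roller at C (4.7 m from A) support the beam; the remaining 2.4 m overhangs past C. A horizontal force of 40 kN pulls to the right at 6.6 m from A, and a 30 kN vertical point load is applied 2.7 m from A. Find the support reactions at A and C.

A_x = -40.00 kN, A_y = 12.77 kN, C_y = 17.23 kN

ΣM about A: C_y·4.7 − 30·2.7 = 0 → C_y = 81/4.7 = 17.234 ≈ 17.23 kN.
ΣF_y = 0: A_y + 17.234 − 30 = 0 → A_y = 12.77 kN.
ΣF_x = 0: A_x + 40 = 0 → A_x = -40.00 kN.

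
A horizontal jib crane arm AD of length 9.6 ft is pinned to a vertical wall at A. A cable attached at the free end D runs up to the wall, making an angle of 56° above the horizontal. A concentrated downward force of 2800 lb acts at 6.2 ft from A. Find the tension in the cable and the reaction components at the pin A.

T = 2181 lb, A_x = 1220 lb, A_y = 991.7 lb

ΣM about A: T·sin56°·9.6 − 2800·6.2 = 0 → T = 17360/(9.6·0.829038) = 2181.24 ≈ 2181 lb.
ΣF_x = 0: A_x − T·cos56° = 0 → A_x = 2181.24 × 0.559193 = 1220 lb.
ΣF_y = 0: A_y + T·sin56° − 2800 = 0 → A_y = 2800 − 2181.24 × 0.829038 = 991.7 lb.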